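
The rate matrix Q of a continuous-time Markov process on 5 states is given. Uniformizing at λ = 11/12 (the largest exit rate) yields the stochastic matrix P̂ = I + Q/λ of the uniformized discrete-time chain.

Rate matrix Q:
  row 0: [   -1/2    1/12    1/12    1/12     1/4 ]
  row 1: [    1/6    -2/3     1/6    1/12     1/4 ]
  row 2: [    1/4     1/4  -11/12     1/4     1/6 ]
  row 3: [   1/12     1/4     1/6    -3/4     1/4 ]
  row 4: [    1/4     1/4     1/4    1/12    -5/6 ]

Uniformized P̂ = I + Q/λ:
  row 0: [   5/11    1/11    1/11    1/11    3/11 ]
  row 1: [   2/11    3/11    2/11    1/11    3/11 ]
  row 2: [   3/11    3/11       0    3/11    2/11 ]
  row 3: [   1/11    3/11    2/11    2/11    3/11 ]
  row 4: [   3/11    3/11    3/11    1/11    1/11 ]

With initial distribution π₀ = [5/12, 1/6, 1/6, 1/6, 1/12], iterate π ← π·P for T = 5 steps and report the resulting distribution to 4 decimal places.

t=0: π = [0.4167, 0.1667, 0.1667, 0.1667, 0.0833]
t=1: π = [0.3030, 0.1970, 0.1212, 0.1364, 0.2424]
t=2: π = [0.2851, 0.2176, 0.1543, 0.1253, 0.2176]
t=3: π = [0.2820, 0.2209, 0.1476, 0.1304, 0.2191]
t=4: π = [0.2802, 0.2215, 0.1493, 0.1296, 0.2195]
t=5: π = [0.2800, 0.2218, 0.1492, 0.1298, 0.2193]

π = [0.2800, 0.2218, 0.1492, 0.1298, 0.2193]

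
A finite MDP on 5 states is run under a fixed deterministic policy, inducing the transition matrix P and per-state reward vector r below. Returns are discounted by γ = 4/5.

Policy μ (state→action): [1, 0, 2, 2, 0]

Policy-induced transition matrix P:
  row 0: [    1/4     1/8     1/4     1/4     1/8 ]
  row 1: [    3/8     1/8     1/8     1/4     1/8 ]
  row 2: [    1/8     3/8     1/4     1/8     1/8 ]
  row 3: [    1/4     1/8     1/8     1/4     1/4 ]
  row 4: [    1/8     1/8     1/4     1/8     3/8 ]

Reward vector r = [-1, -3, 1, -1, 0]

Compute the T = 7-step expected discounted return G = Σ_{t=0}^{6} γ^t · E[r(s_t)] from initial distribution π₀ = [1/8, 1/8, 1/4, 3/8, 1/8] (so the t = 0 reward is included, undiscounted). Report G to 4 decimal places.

t=0: π = [0.1250, 0.1250, 0.2500, 0.3750, 0.1250], E[r] = -0.6250, γ^t·E[r] = -0.625000, running G = -0.625000
t=1: π = [0.2188, 0.1875, 0.1875, 0.2031, 0.2031], E[r] = -0.7969, γ^t·E[r] = -0.637500, running G = -1.262500
t=2: π = [0.2246, 0.1719, 0.2012, 0.2012, 0.2012], E[r] = -0.7402, γ^t·E[r] = -0.473750, running G = -1.736250
t=3: π = [0.2212, 0.1753, 0.2034, 0.1997, 0.2004], E[r] = -0.7434, γ^t·E[r] = -0.380625, running G = -2.116875
t=4: π = [0.2214, 0.1758, 0.2031, 0.1995, 0.2001], E[r] = -0.7454, γ^t·E[r] = -0.305300, running G = -2.422175
t=5: π = [0.2216, 0.1758, 0.2031, 0.1996, 0.2000], E[r] = -0.7454, γ^t·E[r] = -0.244268, running G = -2.666443
t=6: π = [0.2216, 0.1758, 0.2031, 0.1996, 0.1999], E[r] = -0.7454, γ^t·E[r] = -0.195414, running G = -2.861857

G = -2.8619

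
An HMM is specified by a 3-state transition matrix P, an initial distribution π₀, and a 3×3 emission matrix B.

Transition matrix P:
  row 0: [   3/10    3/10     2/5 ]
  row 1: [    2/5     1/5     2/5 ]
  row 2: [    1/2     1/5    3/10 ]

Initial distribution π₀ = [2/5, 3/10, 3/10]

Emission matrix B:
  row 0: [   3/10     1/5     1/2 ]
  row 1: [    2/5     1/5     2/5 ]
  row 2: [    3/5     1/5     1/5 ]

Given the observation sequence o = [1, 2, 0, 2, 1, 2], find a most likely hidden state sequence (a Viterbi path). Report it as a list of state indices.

t=0: δ = [8.000e-02, 6.000e-02, 6.000e-02]  (obs o_0=1)
t=1: δ = [1.500e-02, 9.600e-03, 6.400e-03]  ψ = [2, 0, 0]  (obs o_1=2)
t=2: δ = [1.350e-03, 1.800e-03, 3.600e-03]  ψ = [0, 0, 0]  (obs o_2=0)
t=3: δ = [9.000e-04, 2.880e-04, 2.160e-04]  ψ = [2, 2, 2]  (obs o_3=2)
t=4: δ = [5.400e-05, 5.400e-05, 7.200e-05]  ψ = [0, 0, 0]  (obs o_4=1)
t=5: δ = [1.800e-05, 6.480e-06, 4.320e-06]  ψ = [2, 0, 0]  (obs o_5=2)
backtrack: best end state = 0; path = [2, 0, 2, 0, 2, 0]

path = [2, 0, 2, 0, 2, 0]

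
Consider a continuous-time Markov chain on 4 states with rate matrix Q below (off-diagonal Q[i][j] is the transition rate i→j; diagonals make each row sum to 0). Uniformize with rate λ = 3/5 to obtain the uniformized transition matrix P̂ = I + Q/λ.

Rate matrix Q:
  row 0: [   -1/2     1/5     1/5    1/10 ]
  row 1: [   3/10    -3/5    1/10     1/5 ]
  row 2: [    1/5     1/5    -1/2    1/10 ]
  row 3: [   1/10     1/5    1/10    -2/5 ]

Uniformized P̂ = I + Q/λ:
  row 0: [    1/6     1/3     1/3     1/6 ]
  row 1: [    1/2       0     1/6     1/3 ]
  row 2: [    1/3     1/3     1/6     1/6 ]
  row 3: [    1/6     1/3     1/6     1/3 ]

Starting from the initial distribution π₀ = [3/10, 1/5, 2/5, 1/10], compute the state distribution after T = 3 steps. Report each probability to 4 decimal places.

t=0: π = [0.3000, 0.2000, 0.4000, 0.1000]
t=1: π = [0.3000, 0.2667, 0.2167, 0.2167]
t=2: π = [0.2917, 0.2444, 0.2167, 0.2472]
t=3: π = [0.2843, 0.2519, 0.2153, 0.2486]

π = [0.2843, 0.2519, 0.2153, 0.2486]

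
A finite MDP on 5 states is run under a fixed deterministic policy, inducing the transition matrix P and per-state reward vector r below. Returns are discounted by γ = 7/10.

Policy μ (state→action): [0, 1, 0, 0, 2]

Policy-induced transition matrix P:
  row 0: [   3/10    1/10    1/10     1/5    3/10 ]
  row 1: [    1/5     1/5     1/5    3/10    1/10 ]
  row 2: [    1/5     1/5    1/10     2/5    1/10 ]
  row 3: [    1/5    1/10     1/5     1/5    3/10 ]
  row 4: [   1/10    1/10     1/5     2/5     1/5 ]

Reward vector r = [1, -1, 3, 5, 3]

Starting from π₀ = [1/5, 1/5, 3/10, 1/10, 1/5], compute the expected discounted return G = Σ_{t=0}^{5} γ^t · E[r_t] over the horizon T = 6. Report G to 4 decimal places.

t=0: π = [0.2000, 0.2000, 0.3000, 0.1000, 0.2000], E[r] = 2.0000, γ^t·E[r] = 2.000000, running G = 2.000000
t=1: π = [0.2000, 0.1500, 0.1500, 0.3200, 0.1800], E[r] = 2.6400, γ^t·E[r] = 1.848000, running G = 3.848000
t=2: π = [0.2020, 0.1300, 0.1650, 0.2810, 0.2220], E[r] = 2.6380, γ^t·E[r] = 1.292620, running G = 5.140620
t=3: π = [0.1980, 0.1295, 0.1633, 0.2904, 0.2188], E[r] = 2.6668, γ^t·E[r] = 0.914712, running G = 6.055332
t=4: π = [0.1979, 0.1293, 0.1639, 0.2894, 0.2196], E[r] = 2.6658, γ^t·E[r] = 0.640054, running G = 6.695386
t=5: π = [0.1978, 0.1293, 0.1638, 0.2896, 0.2194], E[r] = 2.6663, γ^t·E[r] = 0.448124, running G = 7.143511

G = 7.1435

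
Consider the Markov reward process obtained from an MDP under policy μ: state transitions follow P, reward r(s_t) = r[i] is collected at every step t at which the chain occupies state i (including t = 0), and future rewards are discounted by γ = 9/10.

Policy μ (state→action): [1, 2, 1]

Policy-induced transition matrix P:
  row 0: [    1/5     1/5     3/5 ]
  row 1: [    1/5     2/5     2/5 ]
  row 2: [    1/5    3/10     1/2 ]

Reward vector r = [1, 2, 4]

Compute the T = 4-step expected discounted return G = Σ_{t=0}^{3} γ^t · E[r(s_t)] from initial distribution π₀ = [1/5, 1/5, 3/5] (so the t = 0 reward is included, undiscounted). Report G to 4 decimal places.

t=0: π = [0.2000, 0.2000, 0.6000], E[r] = 3.0000, γ^t·E[r] = 3.000000, running G = 3.000000
t=1: π = [0.2000, 0.3000, 0.5000], E[r] = 2.8000, γ^t·E[r] = 2.520000, running G = 5.520000
t=2: π = [0.2000, 0.3100, 0.4900], E[r] = 2.7800, γ^t·E[r] = 2.251800, running G = 7.771800
t=3: π = [0.2000, 0.3110, 0.4890], E[r] = 2.7780, γ^t·E[r] = 2.025162, running G = 9.796962

G = 9.7970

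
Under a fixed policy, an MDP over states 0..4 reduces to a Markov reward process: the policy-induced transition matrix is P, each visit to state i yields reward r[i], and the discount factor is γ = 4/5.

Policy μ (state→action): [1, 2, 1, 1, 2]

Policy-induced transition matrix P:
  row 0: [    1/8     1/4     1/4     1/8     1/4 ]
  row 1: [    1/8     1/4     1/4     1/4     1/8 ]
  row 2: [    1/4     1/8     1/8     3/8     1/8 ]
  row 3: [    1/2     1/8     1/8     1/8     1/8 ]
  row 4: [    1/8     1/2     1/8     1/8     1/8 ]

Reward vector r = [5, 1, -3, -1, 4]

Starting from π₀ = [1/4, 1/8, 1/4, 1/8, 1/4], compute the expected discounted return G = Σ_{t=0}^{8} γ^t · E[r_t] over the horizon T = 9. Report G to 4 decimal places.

G = 5.5221

t=0: π = [0.2500, 0.1250, 0.2500, 0.1250, 0.2500], E[r] = 1.5000, γ^t·E[r] = 1.500000, running G = 1.500000
t=1: π = [0.2031, 0.2656, 0.1719, 0.2031, 0.1563], E[r] = 1.1875, γ^t·E[r] = 0.950000, running G = 2.450000
t=2: π = [0.2227, 0.2422, 0.1836, 0.2012, 0.1504], E[r] = 1.2051, γ^t·E[r] = 0.771250, running G = 3.221250
t=3: π = [0.2234, 0.2395, 0.1831, 0.2012, 0.1528], E[r] = 1.2173, γ^t·E[r] = 0.623250, running G = 3.844500
t=4: π = [0.2233, 0.2402, 0.1829, 0.2007, 0.1529], E[r] = 1.2192, γ^t·E[r] = 0.499388, running G = 4.343888
t=5: π = [0.2231, 0.2403, 0.1829, 0.2007, 0.1529], E[r] = 1.2180, γ^t·E[r] = 0.399123, running G = 4.743010
t=6: π = [0.2231, 0.2403, 0.1829, 0.2008, 0.1529], E[r] = 1.2180, γ^t·E[r] = 0.319292, running G = 5.062302
t=7: π = [0.2232, 0.2403, 0.1829, 0.2008, 0.1529], E[r] = 1.2181, γ^t·E[r] = 0.255446, running G = 5.317748
t=8: π = [0.2232, 0.2403, 0.1829, 0.2008, 0.1529], E[r] = 1.2181, γ^t·E[r] = 0.204356, running G = 5.522104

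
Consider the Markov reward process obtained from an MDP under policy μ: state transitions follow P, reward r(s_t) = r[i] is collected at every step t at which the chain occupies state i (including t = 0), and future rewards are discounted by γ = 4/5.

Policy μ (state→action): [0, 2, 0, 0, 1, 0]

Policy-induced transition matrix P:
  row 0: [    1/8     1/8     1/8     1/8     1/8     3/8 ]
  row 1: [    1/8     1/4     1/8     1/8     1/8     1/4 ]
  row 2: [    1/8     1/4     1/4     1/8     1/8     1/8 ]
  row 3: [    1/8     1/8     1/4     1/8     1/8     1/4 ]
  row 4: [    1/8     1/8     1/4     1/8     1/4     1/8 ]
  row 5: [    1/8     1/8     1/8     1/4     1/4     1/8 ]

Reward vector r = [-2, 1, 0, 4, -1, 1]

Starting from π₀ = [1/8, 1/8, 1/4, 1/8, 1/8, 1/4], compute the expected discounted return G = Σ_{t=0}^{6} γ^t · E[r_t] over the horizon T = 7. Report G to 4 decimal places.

G = 2.1175

t=0: π = [0.1250, 0.1250, 0.2500, 0.1250, 0.1250, 0.2500], E[r] = 0.5000, γ^t·E[r] = 0.500000, running G = 0.500000
t=1: π = [0.1250, 0.1719, 0.1875, 0.1563, 0.1719, 0.1875], E[r] = 0.5625, γ^t·E[r] = 0.450000, running G = 0.950000
t=2: π = [0.1250, 0.1699, 0.1895, 0.1484, 0.1699, 0.1973], E[r] = 0.5410, γ^t·E[r] = 0.346250, running G = 1.296250
t=3: π = [0.1250, 0.1699, 0.1885, 0.1497, 0.1709, 0.1960], E[r] = 0.5437, γ^t·E[r] = 0.278375, running G = 1.574625
t=4: π = [0.1250, 0.1698, 0.1886, 0.1495, 0.1709, 0.1962], E[r] = 0.5432, γ^t·E[r] = 0.222475, running G = 1.797100
t=5: π = [0.1250, 0.1698, 0.1886, 0.1495, 0.1709, 0.1962], E[r] = 0.5432, γ^t·E[r] = 0.177990, running G = 1.975090
t=6: π = [0.1250, 0.1698, 0.1886, 0.1495, 0.1709, 0.1962], E[r] = 0.5432, γ^t·E[r] = 0.142389, running G = 2.117479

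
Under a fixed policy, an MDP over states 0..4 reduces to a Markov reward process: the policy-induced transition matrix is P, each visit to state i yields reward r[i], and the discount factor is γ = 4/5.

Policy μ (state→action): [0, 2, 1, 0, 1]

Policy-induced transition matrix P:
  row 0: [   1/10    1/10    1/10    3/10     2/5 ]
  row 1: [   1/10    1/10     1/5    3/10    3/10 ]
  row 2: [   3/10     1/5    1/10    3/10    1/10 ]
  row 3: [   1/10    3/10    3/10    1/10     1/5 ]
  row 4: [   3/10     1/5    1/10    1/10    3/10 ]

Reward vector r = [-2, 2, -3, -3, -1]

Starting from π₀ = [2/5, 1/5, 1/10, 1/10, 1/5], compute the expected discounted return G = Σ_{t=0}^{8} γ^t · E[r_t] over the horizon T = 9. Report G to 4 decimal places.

t=0: π = [0.4000, 0.2000, 0.1000, 0.1000, 0.2000], E[r] = -1.2000, γ^t·E[r] = -1.200000, running G = -1.200000
t=1: π = [0.1600, 0.1500, 0.1400, 0.2400, 0.3100], E[r] = -1.4700, γ^t·E[r] = -1.176000, running G = -2.376000
t=2: π = [0.1900, 0.1930, 0.1630, 0.1900, 0.2640], E[r] = -1.3170, γ^t·E[r] = -0.842880, running G = -3.218880
t=3: π = [0.1854, 0.1807, 0.1573, 0.2092, 0.2674], E[r] = -1.3763, γ^t·E[r] = -0.704666, running G = -3.923546
t=4: π = [0.1849, 0.1843, 0.1599, 0.2047, 0.2662], E[r] = -1.3612, γ^t·E[r] = -0.557543, running G = -4.481089
t=5: π = [0.1852, 0.1835, 0.1594, 0.2058, 0.2660], E[r] = -1.3650, γ^t·E[r] = -0.447278, running G = -4.928367
t=6: π = [0.1851, 0.1837, 0.1595, 0.2056, 0.2661], E[r] = -1.3643, γ^t·E[r] = -0.357630, running G = -5.285997
t=7: π = [0.1851, 0.1837, 0.1595, 0.2057, 0.2660], E[r] = -1.3644, γ^t·E[r] = -0.286132, running G = -5.572128
t=8: π = [0.1851, 0.1837, 0.1595, 0.2057, 0.2660], E[r] = -1.3644, γ^t·E[r] = -0.228903, running G = -5.801032

G = -5.8010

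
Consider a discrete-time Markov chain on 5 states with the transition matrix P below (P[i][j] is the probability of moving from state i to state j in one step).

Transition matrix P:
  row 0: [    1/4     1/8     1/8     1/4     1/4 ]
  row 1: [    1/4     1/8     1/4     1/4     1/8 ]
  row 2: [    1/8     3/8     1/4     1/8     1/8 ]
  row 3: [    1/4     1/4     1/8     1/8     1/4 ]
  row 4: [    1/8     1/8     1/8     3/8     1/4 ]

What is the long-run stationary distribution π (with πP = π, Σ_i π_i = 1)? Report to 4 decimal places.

Balance equations π_j = Σ_i π_i·P[i][j]:
  π_0 = 1/4·π_0 + 1/4·π_1 + 1/8·π_2 + 1/4·π_3 + 1/8·π_4
  π_1 = 1/8·π_0 + 1/8·π_1 + 3/8·π_2 + 1/4·π_3 + 1/8·π_4
  π_2 = 1/8·π_0 + 1/4·π_1 + 1/4·π_2 + 1/8·π_3 + 1/8·π_4
  π_3 = 1/4·π_0 + 1/4·π_1 + 1/8·π_2 + 1/8·π_3 + 3/8·π_4
  normalize: π_0 + π_1 + π_2 + π_3 + π_4 = 1
Solving the linear system gives exactly π = [13/64, 765/3904, 667/3904, 441/1952, 797/3904].

π = [0.2031, 0.1960, 0.1709, 0.2259, 0.2041]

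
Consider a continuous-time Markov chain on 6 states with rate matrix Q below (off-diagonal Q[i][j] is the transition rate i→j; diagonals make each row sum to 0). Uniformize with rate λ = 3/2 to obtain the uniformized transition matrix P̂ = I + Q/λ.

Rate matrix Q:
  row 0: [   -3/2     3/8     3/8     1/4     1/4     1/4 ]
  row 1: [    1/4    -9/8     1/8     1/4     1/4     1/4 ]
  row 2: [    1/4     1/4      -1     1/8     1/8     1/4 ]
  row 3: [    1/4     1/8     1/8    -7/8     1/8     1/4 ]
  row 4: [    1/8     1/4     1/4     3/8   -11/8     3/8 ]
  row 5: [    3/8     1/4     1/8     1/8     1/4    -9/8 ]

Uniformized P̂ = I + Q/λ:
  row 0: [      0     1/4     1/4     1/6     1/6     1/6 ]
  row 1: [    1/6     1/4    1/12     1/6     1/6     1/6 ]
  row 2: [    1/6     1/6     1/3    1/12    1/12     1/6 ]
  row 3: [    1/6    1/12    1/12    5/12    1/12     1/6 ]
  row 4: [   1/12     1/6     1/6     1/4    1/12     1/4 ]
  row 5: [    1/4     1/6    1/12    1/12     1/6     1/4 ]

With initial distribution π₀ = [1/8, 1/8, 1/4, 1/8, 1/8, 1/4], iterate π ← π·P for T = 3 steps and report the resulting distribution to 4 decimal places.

t=0: π = [0.1250, 0.1250, 0.2500, 0.1250, 0.1250, 0.2500]
t=1: π = [0.1563, 0.1771, 0.1771, 0.1667, 0.1250, 0.1979]
t=2: π = [0.1467, 0.1806, 0.1641, 0.1875, 0.1276, 0.1936]
t=3: π = [0.1477, 0.1783, 0.1594, 0.1944, 0.1267, 0.1934]

π = [0.1477, 0.1783, 0.1594, 0.1944, 0.1267, 0.1934]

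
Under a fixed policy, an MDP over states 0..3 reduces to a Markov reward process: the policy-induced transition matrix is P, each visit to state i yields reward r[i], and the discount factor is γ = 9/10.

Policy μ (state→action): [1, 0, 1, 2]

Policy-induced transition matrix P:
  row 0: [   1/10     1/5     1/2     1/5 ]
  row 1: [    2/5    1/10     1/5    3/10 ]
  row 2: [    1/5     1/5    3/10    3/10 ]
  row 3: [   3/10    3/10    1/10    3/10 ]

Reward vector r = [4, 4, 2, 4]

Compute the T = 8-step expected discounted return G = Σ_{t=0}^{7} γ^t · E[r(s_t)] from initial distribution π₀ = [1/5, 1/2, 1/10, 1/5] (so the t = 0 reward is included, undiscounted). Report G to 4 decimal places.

t=0: π = [0.2000, 0.5000, 0.1000, 0.2000], E[r] = 3.8000, γ^t·E[r] = 3.800000, running G = 3.800000
t=1: π = [0.3000, 0.1700, 0.2500, 0.2800], E[r] = 3.5000, γ^t·E[r] = 3.150000, running G = 6.950000
t=2: π = [0.2320, 0.2110, 0.2870, 0.2700], E[r] = 3.4260, γ^t·E[r] = 2.775060, running G = 9.725060
t=3: π = [0.2460, 0.2059, 0.2713, 0.2768], E[r] = 3.4574, γ^t·E[r] = 2.520445, running G = 12.245505
t=4: π = [0.2443, 0.2071, 0.2733, 0.2754], E[r] = 3.4535, γ^t·E[r] = 2.265841, running G = 14.511346
t=5: π = [0.2445, 0.2068, 0.2731, 0.2756], E[r] = 3.4539, γ^t·E[r] = 2.039478, running G = 16.550824
t=6: π = [0.2445, 0.2069, 0.2731, 0.2755], E[r] = 3.4538, γ^t·E[r] = 1.835482, running G = 18.386306
t=7: π = [0.2445, 0.2069, 0.2731, 0.2756], E[r] = 3.4538, γ^t·E[r] = 1.651944, running G = 20.038250

G = 20.0383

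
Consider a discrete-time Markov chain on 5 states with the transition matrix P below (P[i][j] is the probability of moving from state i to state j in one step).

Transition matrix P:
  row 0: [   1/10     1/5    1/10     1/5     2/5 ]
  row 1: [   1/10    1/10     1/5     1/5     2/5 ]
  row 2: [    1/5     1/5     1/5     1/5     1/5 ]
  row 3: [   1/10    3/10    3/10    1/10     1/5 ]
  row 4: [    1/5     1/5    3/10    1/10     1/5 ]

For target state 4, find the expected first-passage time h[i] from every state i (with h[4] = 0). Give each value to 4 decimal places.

First-step conditioning: h[4] = 0; for i ≠ 4, h[i] = 1 + Σ_k P[i][k]·h[k].
  h[0] = 1 + 1/10·h[0] + 1/5·h[1] + 1/10·h[2] + 1/5·h[3]
  h[1] = 1 + 1/10·h[0] + 1/10·h[1] + 1/5·h[2] + 1/5·h[3]
  h[2] = 1 + 1/5·h[0] + 1/5·h[1] + 1/5·h[2] + 1/5·h[3]
  h[3] = 1 + 1/10·h[0] + 3/10·h[1] + 3/10·h[2] + 1/10·h[3]
Solving the 4×4 linear system over states ≠ 4 gives exactly h = [605/199, 5555/1791, 6655/1791, 6665/1791, 0] (h[4] = 0 is the target).

h = [3.0402, 3.1016, 3.7158, 3.7214, 0.0000]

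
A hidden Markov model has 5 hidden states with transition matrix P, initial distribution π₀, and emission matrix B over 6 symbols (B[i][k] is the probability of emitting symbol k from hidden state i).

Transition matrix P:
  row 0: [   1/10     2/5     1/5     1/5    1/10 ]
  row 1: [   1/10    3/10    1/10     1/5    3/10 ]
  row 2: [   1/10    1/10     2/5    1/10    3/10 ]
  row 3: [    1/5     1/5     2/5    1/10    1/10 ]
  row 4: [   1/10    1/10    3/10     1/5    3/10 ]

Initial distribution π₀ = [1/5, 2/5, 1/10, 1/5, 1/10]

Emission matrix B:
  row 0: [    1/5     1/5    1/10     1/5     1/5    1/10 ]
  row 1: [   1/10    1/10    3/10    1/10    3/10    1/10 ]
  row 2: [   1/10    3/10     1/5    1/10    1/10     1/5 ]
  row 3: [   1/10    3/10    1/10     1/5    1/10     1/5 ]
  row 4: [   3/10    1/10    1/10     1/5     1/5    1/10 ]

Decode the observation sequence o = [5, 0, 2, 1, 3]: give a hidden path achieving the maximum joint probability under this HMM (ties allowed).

path = [1, 4, 2, 2, 4]

t=0: δ = [2.000e-02, 4.000e-02, 2.000e-02, 4.000e-02, 1.000e-02]  (obs o_0=5)
t=1: δ = [1.600e-03, 1.200e-03, 1.600e-03, 8.000e-04, 3.600e-03]  ψ = [3, 1, 3, 1, 1]  (obs o_1=0)
t=2: δ = [3.600e-05, 1.920e-04, 2.160e-04, 7.200e-05, 1.080e-04]  ψ = [4, 0, 4, 4, 4]  (obs o_2=2)
t=3: δ = [4.320e-06, 5.760e-06, 2.592e-05, 1.152e-05, 6.480e-06]  ψ = [2, 1, 2, 1, 2]  (obs o_3=1)
t=4: δ = [5.184e-07, 2.592e-07, 1.037e-06, 5.184e-07, 1.555e-06]  ψ = [2, 2, 2, 2, 2]  (obs o_4=3)
backtrack: best end state = 4; path = [1, 4, 2, 2, 4]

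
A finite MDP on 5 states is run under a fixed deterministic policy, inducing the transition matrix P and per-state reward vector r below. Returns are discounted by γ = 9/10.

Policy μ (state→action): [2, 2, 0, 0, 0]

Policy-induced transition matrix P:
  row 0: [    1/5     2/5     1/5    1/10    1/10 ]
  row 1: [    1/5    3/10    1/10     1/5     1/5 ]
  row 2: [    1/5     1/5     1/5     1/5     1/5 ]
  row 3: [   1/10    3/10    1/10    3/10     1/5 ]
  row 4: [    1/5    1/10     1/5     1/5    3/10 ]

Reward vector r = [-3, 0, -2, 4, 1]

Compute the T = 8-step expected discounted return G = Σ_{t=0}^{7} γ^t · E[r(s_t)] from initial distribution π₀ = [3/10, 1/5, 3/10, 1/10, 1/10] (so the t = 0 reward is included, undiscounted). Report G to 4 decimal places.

t=0: π = [0.3000, 0.2000, 0.3000, 0.1000, 0.1000], E[r] = -1.0000, γ^t·E[r] = -1.000000, running G = -1.000000
t=1: π = [0.1900, 0.2800, 0.1700, 0.1800, 0.1800], E[r] = -0.0100, γ^t·E[r] = -0.009000, running G = -1.009000
t=2: π = [0.1820, 0.2660, 0.1540, 0.1990, 0.1990], E[r] = 0.1410, γ^t·E[r] = 0.114210, running G = -0.894790
t=3: π = [0.1801, 0.2630, 0.1535, 0.2017, 0.2017], E[r] = 0.1612, γ^t·E[r] = 0.117515, running G = -0.777275
t=4: π = [0.1798, 0.2623, 0.1535, 0.2022, 0.2022], E[r] = 0.1643, γ^t·E[r] = 0.107764, running G = -0.669511
t=5: π = [0.1798, 0.2622, 0.1536, 0.2022, 0.2022], E[r] = 0.1647, γ^t·E[r] = 0.097259, running G = -0.572252
t=6: π = [0.1798, 0.2622, 0.1536, 0.2022, 0.2022], E[r] = 0.1648, γ^t·E[r] = 0.087571, running G = -0.484681
t=7: π = [0.1798, 0.2622, 0.1536, 0.2022, 0.2022], E[r] = 0.1648, γ^t·E[r] = 0.078819, running G = -0.405861

G = -0.4059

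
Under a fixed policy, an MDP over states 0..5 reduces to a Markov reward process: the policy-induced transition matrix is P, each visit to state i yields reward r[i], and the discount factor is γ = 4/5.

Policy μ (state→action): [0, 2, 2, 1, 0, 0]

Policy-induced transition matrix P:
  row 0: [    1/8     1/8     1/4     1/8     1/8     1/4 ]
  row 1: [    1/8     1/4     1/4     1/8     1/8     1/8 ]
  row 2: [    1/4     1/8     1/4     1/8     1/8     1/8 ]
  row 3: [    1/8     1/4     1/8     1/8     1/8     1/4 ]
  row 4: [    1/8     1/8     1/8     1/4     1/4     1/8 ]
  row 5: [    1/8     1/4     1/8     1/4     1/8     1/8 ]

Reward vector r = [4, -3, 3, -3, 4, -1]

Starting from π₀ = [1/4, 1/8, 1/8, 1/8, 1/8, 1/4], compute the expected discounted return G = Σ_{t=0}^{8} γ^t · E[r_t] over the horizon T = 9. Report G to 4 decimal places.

G = 2.5230

t=0: π = [0.2500, 0.1250, 0.1250, 0.1250, 0.1250, 0.2500], E[r] = 0.8750, γ^t·E[r] = 0.875000, running G = 0.875000
t=1: π = [0.1406, 0.1875, 0.1875, 0.1719, 0.1406, 0.1719], E[r] = 0.4375, γ^t·E[r] = 0.350000, running G = 1.225000
t=2: π = [0.1484, 0.1914, 0.1895, 0.1641, 0.1426, 0.1641], E[r] = 0.5020, γ^t·E[r] = 0.321250, running G = 1.546250
t=3: π = [0.1487, 0.1899, 0.1912, 0.1633, 0.1428, 0.1641], E[r] = 0.5156, γ^t·E[r] = 0.264000, running G = 1.810250
t=4: π = [0.1489, 0.1897, 0.1912, 0.1634, 0.1429, 0.1640], E[r] = 0.5176, γ^t·E[r] = 0.212000, running G = 2.022250
t=5: π = [0.1489, 0.1896, 0.1912, 0.1634, 0.1429, 0.1640], E[r] = 0.5177, γ^t·E[r] = 0.169646, running G = 2.191896
t=6: π = [0.1489, 0.1896, 0.1912, 0.1634, 0.1429, 0.1640], E[r] = 0.5177, γ^t·E[r] = 0.135712, running G = 2.327608
t=7: π = [0.1489, 0.1896, 0.1912, 0.1634, 0.1429, 0.1640], E[r] = 0.5177, γ^t·E[r] = 0.108568, running G = 2.436177
t=8: π = [0.1489, 0.1896, 0.1912, 0.1634, 0.1429, 0.1640], E[r] = 0.5177, γ^t·E[r] = 0.086855, running G = 2.523031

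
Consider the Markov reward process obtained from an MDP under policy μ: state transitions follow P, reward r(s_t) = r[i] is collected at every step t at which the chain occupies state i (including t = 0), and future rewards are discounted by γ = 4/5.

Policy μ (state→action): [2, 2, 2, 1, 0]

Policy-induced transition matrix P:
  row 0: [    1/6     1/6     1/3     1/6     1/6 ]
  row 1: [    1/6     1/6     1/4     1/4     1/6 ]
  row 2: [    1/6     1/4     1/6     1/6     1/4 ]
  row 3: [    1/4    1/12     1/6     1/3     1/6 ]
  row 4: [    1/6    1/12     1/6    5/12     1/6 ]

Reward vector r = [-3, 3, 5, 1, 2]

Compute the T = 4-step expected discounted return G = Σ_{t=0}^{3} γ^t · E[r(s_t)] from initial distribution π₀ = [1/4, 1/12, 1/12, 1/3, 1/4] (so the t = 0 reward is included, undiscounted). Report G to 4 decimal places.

G = 3.7480

t=0: π = [0.2500, 0.0833, 0.0833, 0.3333, 0.2500], E[r] = 0.7500, γ^t·E[r] = 0.750000, running G = 0.750000
t=1: π = [0.1944, 0.1250, 0.2153, 0.2917, 0.1736], E[r] = 1.5069, γ^t·E[r] = 1.205556, running G = 1.955556
t=2: π = [0.1910, 0.1458, 0.2095, 0.2691, 0.1846], E[r] = 1.5503, γ^t·E[r] = 0.992222, running G = 2.947778
t=3: π = [0.1891, 0.1463, 0.2106, 0.2698, 0.1841], E[r] = 1.5630, γ^t·E[r] = 0.800247, running G = 3.748025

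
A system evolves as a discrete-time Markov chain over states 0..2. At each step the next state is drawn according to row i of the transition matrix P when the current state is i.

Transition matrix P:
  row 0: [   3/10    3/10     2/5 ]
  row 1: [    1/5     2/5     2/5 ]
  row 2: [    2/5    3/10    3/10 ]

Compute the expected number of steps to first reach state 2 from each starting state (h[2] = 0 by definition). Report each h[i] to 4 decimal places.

First-step conditioning: h[2] = 0; for i ≠ 2, h[i] = 1 + Σ_k P[i][k]·h[k].
  h[0] = 1 + 3/10·h[0] + 3/10·h[1]
  h[1] = 1 + 1/5·h[0] + 2/5·h[1]
Solving the 2×2 linear system over states ≠ 2 gives exactly h = [5/2, 5/2, 0] (h[2] = 0 is the target).

h = [2.5000, 2.5000, 0.0000]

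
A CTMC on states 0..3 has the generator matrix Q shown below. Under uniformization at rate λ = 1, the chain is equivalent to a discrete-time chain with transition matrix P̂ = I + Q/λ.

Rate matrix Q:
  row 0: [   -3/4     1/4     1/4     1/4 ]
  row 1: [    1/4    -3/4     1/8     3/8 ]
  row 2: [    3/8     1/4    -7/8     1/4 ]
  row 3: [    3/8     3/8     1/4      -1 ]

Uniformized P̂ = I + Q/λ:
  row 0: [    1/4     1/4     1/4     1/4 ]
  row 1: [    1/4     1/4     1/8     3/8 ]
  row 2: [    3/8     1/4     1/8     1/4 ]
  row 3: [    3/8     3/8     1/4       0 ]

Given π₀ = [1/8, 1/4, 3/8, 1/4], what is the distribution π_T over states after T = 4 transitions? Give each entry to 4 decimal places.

π = [0.3023, 0.2784, 0.1913, 0.2281]

t=0: π = [0.1250, 0.2500, 0.3750, 0.2500]
t=1: π = [0.3281, 0.2813, 0.1719, 0.2188]
t=2: π = [0.2988, 0.2773, 0.1934, 0.2305]
t=3: π = [0.3030, 0.2788, 0.1912, 0.2271]
t=4: π = [0.3023, 0.2784, 0.1913, 0.2281]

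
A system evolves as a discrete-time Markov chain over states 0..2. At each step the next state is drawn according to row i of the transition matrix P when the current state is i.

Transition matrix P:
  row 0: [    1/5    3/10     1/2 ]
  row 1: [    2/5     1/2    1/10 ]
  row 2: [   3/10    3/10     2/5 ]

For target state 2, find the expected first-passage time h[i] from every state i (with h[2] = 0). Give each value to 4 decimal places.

First-step conditioning: h[2] = 0; for i ≠ 2, h[i] = 1 + Σ_k P[i][k]·h[k].
  h[0] = 1 + 1/5·h[0] + 3/10·h[1]
  h[1] = 1 + 2/5·h[0] + 1/2·h[1]
Solving the 2×2 linear system over states ≠ 2 gives exactly h = [20/7, 30/7, 0] (h[2] = 0 is the target).

h = [2.8571, 4.2857, 0.0000]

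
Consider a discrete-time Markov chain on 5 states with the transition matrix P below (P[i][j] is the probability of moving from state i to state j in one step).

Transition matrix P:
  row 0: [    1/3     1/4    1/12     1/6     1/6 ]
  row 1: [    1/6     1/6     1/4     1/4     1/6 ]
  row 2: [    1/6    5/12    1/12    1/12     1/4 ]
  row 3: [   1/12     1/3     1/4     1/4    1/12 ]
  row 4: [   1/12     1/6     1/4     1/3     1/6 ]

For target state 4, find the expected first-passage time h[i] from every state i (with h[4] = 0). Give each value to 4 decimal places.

First-step conditioning: h[4] = 0; for i ≠ 4, h[i] = 1 + Σ_k P[i][k]·h[k].
  h[0] = 1 + 1/3·h[0] + 1/4·h[1] + 1/12·h[2] + 1/6·h[3]
  h[1] = 1 + 1/6·h[0] + 1/6·h[1] + 1/4·h[2] + 1/4·h[3]
  h[2] = 1 + 1/6·h[0] + 5/12·h[1] + 1/12·h[2] + 1/12·h[3]
  h[3] = 1 + 1/12·h[0] + 1/3·h[1] + 1/4·h[2] + 1/4·h[3]
Solving the 4×4 linear system over states ≠ 4 gives exactly h = [6736/1105, 1336/221, 6124/1105, 7232/1105, 0] (h[4] = 0 is the target).

h = [6.0959, 6.0452, 5.5421, 6.5448, 0.0000]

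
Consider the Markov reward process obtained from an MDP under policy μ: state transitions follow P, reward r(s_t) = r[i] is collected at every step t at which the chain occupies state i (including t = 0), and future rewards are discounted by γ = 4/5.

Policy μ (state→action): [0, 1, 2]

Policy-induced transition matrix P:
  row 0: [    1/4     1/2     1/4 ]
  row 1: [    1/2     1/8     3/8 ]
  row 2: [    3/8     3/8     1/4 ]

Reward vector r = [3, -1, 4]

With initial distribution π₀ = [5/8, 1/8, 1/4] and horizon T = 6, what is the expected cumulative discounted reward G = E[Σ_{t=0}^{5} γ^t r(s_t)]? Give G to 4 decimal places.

t=0: π = [0.6250, 0.1250, 0.2500], E[r] = 2.7500, γ^t·E[r] = 2.750000, running G = 2.750000
t=1: π = [0.3125, 0.4219, 0.2656], E[r] = 1.5781, γ^t·E[r] = 1.262500, running G = 4.012500
t=2: π = [0.3887, 0.3086, 0.3027], E[r] = 2.0684, γ^t·E[r] = 1.323750, running G = 5.336250
t=3: π = [0.3650, 0.3464, 0.2886], E[r] = 1.9028, γ^t·E[r] = 0.974250, running G = 6.310500
t=4: π = [0.3727, 0.3340, 0.2933], E[r] = 1.9572, γ^t·E[r] = 0.801688, running G = 7.112188
t=5: π = [0.3702, 0.3381, 0.2918], E[r] = 1.9394, γ^t·E[r] = 0.635511, running G = 7.747699

G = 7.7477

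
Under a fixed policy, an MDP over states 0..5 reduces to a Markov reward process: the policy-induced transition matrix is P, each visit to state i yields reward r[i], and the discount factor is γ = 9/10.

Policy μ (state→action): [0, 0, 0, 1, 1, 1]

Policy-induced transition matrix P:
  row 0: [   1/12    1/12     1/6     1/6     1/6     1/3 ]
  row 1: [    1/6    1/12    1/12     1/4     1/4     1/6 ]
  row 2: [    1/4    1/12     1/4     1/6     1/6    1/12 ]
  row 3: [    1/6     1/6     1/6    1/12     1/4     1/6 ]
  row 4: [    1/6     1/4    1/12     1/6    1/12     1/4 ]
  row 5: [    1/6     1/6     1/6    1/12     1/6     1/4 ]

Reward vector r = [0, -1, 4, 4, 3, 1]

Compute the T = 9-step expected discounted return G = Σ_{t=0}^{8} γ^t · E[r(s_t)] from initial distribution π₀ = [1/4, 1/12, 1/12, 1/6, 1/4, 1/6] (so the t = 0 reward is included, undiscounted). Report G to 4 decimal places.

G = 11.0322

t=0: π = [0.2500, 0.0833, 0.0833, 0.1667, 0.2500, 0.1667], E[r] = 1.8333, γ^t·E[r] = 1.833333, running G = 1.833333
t=1: π = [0.1528, 0.1528, 0.1458, 0.1458, 0.1667, 0.2361], E[r] = 1.7500, γ^t·E[r] = 1.575000, running G = 3.408333
t=2: π = [0.1661, 0.1429, 0.1522, 0.1476, 0.1777, 0.2135], E[r] = 1.8027, γ^t·E[r] = 1.460156, running G = 4.868490
t=3: π = [0.1655, 0.1430, 0.1526, 0.1485, 0.1761, 0.2143], E[r] = 1.8039, γ^t·E[r] = 1.315055, running G = 6.183544
t=4: π = [0.1656, 0.1429, 0.1528, 0.1484, 0.1763, 0.2141], E[r] = 1.8046, γ^t·E[r] = 1.184011, running G = 7.367555
t=5: π = [0.1656, 0.1429, 0.1528, 0.1484, 0.1762, 0.2141], E[r] = 1.8046, γ^t·E[r] = 1.065590, running G = 8.433145
t=6: π = [0.1656, 0.1429, 0.1528, 0.1484, 0.1763, 0.2141], E[r] = 1.8046, γ^t·E[r] = 0.959046, running G = 9.392191
t=7: π = [0.1656, 0.1429, 0.1528, 0.1484, 0.1763, 0.2141], E[r] = 1.8046, γ^t·E[r] = 0.863140, running G = 10.255331
t=8: π = [0.1656, 0.1429, 0.1528, 0.1484, 0.1763, 0.2141], E[r] = 1.8046, γ^t·E[r] = 0.776826, running G = 11.032157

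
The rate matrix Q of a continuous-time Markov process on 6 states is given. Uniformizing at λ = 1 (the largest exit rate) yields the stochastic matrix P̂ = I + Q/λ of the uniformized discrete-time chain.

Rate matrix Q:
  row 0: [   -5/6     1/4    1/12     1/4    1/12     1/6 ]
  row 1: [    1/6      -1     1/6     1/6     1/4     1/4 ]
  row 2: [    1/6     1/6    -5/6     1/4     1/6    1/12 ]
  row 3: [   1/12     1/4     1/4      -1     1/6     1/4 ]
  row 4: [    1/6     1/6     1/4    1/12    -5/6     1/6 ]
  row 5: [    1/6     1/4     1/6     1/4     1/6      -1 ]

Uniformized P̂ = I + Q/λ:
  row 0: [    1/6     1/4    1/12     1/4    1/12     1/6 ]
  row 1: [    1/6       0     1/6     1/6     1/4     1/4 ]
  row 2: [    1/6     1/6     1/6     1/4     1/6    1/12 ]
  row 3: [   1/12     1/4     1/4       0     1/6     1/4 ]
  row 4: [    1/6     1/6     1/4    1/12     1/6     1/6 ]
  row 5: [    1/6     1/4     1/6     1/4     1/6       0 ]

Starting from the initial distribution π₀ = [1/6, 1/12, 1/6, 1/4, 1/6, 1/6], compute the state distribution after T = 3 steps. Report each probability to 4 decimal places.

π = [0.1526, 0.1780, 0.1821, 0.1651, 0.1681, 0.1540]

t=0: π = [0.1667, 0.0833, 0.1667, 0.2500, 0.1667, 0.1667]
t=1: π = [0.1458, 0.2014, 0.1875, 0.1528, 0.1597, 0.1528]
t=2: π = [0.1539, 0.1707, 0.1806, 0.1684, 0.1713, 0.1551]
t=3: π = [0.1526, 0.1780, 0.1821, 0.1651, 0.1681, 0.1540]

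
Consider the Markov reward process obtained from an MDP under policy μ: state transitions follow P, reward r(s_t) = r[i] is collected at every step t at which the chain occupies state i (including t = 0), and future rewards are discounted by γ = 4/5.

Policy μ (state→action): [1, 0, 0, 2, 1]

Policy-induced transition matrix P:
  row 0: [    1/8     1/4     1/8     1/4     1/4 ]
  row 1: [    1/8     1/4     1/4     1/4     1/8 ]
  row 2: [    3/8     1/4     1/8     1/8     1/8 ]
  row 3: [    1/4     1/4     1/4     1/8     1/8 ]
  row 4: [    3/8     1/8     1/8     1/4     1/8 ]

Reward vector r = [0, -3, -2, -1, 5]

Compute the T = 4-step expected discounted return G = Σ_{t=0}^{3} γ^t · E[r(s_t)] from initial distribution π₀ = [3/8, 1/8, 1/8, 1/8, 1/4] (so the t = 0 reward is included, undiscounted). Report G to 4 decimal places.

G = -0.3136

t=0: π = [0.3750, 0.1250, 0.1250, 0.1250, 0.2500], E[r] = 0.5000, γ^t·E[r] = 0.500000, running G = 0.500000
t=1: π = [0.2344, 0.2188, 0.1563, 0.2188, 0.1719], E[r] = -0.3281, γ^t·E[r] = -0.262500, running G = 0.237500
t=2: π = [0.2344, 0.2285, 0.1797, 0.2031, 0.1543], E[r] = -0.4766, γ^t·E[r] = -0.305000, running G = -0.067500
t=3: π = [0.2339, 0.2307, 0.1790, 0.2021, 0.1543], E[r] = -0.4807, γ^t·E[r] = -0.246125, running G = -0.313625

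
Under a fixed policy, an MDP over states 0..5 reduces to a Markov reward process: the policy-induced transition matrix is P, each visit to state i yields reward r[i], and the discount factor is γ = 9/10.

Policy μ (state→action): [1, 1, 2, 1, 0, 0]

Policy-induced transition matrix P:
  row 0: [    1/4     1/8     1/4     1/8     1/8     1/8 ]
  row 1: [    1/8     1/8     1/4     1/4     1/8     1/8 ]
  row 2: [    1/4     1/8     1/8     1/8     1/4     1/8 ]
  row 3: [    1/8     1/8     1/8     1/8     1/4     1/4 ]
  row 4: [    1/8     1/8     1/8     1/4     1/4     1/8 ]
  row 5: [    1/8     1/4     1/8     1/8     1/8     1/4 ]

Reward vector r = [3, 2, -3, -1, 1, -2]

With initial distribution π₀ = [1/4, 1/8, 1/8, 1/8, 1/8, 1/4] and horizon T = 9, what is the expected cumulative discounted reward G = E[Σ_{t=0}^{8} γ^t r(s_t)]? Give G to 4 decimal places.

t=0: π = [0.2500, 0.1250, 0.1250, 0.1250, 0.1250, 0.2500], E[r] = 0.1250, γ^t·E[r] = 0.125000, running G = 0.125000
t=1: π = [0.1719, 0.1563, 0.1719, 0.1563, 0.1719, 0.1719], E[r] = -0.0156, γ^t·E[r] = -0.014063, running G = 0.110938
t=2: π = [0.1680, 0.1465, 0.1660, 0.1660, 0.1875, 0.1660], E[r] = -0.0117, γ^t·E[r] = -0.009492, running G = 0.101445
t=3: π = [0.1667, 0.1458, 0.1643, 0.1667, 0.1899, 0.1665], E[r] = -0.0110, γ^t·E[r] = -0.008009, running G = 0.093436
t=4: π = [0.1664, 0.1458, 0.1641, 0.1670, 0.1901, 0.1667], E[r] = -0.0116, γ^t·E[r] = -0.007589, running G = 0.085848
t=5: π = [0.1663, 0.1458, 0.1640, 0.1670, 0.1901, 0.1667], E[r] = -0.0117, γ^t·E[r] = -0.006936, running G = 0.078912
t=6: π = [0.1663, 0.1458, 0.1640, 0.1670, 0.1901, 0.1667], E[r] = -0.0118, γ^t·E[r] = -0.006259, running G = 0.072653
t=7: π = [0.1663, 0.1458, 0.1640, 0.1670, 0.1901, 0.1667], E[r] = -0.0118, γ^t·E[r] = -0.005637, running G = 0.067016
t=8: π = [0.1663, 0.1458, 0.1640, 0.1670, 0.1901, 0.1667], E[r] = -0.0118, γ^t·E[r] = -0.005074, running G = 0.061943

G = 0.0619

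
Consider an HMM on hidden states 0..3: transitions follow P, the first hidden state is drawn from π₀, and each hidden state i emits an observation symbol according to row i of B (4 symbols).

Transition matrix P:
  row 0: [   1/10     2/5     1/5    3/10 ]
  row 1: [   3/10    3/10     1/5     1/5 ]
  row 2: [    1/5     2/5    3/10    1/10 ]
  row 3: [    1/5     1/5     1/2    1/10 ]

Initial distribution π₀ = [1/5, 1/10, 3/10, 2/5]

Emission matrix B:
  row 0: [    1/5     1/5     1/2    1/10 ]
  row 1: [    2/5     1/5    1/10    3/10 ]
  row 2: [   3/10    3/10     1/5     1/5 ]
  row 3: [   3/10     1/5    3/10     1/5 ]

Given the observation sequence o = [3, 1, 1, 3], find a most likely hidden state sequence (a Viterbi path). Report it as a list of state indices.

t=0: δ = [2.000e-02, 3.000e-02, 6.000e-02, 8.000e-02]  (obs o_0=3)
t=1: δ = [3.200e-03, 4.800e-03, 1.200e-02, 1.600e-03]  ψ = [3, 2, 3, 3]  (obs o_1=1)
t=2: δ = [4.800e-04, 9.600e-04, 1.080e-03, 2.400e-04]  ψ = [2, 2, 2, 2]  (obs o_2=1)
t=3: δ = [2.880e-05, 1.296e-04, 6.480e-05, 3.840e-05]  ψ = [1, 2, 2, 1]  (obs o_3=3)
backtrack: best end state = 1; path = [3, 2, 2, 1]

path = [3, 2, 2, 1]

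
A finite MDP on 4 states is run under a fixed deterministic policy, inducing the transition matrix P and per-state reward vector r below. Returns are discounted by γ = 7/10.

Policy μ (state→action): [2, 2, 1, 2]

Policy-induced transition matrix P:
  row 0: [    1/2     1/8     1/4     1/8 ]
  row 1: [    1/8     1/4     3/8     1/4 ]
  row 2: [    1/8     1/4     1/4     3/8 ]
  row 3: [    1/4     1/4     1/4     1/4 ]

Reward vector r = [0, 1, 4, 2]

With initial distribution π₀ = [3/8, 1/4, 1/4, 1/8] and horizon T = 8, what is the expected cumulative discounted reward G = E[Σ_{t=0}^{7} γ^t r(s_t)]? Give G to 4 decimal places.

G = 5.3904

t=0: π = [0.3750, 0.2500, 0.2500, 0.1250], E[r] = 1.5000, γ^t·E[r] = 1.500000, running G = 1.500000
t=1: π = [0.2813, 0.2031, 0.2813, 0.2344], E[r] = 1.7969, γ^t·E[r] = 1.257813, running G = 2.757813
t=2: π = [0.2598, 0.2148, 0.2754, 0.2500], E[r] = 1.8164, γ^t·E[r] = 0.890039, running G = 3.647852
t=3: π = [0.2537, 0.2175, 0.2769, 0.2520], E[r] = 1.8289, γ^t·E[r] = 0.627298, running G = 4.275150
t=4: π = [0.2516, 0.2183, 0.2772, 0.2529], E[r] = 1.8329, γ^t·E[r] = 0.440069, running G = 4.715218
t=5: π = [0.2510, 0.2185, 0.2773, 0.2532], E[r] = 1.8341, γ^t·E[r] = 0.308255, running G = 5.023473
t=6: π = [0.2508, 0.2186, 0.2773, 0.2533], E[r] = 1.8345, γ^t·E[r] = 0.215825, running G = 5.239298
t=7: π = [0.2507, 0.2187, 0.2773, 0.2533], E[r] = 1.8346, γ^t·E[r] = 0.151088, running G = 5.390386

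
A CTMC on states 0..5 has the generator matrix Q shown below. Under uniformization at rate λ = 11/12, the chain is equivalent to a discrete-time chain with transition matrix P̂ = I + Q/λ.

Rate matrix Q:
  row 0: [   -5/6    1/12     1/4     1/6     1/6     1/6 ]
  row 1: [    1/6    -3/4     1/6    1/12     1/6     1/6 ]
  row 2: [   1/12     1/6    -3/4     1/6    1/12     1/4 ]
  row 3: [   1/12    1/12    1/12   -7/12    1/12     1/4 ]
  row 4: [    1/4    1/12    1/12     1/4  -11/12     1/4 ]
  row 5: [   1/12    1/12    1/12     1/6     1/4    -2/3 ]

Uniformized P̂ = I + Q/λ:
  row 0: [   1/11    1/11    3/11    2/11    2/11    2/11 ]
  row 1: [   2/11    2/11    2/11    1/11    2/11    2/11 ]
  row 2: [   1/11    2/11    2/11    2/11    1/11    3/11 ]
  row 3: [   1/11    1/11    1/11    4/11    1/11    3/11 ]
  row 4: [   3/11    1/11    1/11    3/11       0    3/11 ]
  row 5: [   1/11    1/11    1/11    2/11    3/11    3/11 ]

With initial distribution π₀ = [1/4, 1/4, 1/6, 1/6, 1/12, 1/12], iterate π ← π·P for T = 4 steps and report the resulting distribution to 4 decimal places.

π = [0.1278, 0.1139, 0.1371, 0.2253, 0.1452, 0.2507]

t=0: π = [0.2500, 0.2500, 0.1667, 0.1667, 0.0833, 0.0833]
t=1: π = [0.1288, 0.1288, 0.1742, 0.1970, 0.1439, 0.2273]
t=2: π = [0.1288, 0.1185, 0.1419, 0.2190, 0.1426, 0.2493]
t=3: π = [0.1276, 0.1146, 0.1380, 0.2238, 0.1458, 0.2503]
t=4: π = [0.1278, 0.1139, 0.1371, 0.2253, 0.1452, 0.2507]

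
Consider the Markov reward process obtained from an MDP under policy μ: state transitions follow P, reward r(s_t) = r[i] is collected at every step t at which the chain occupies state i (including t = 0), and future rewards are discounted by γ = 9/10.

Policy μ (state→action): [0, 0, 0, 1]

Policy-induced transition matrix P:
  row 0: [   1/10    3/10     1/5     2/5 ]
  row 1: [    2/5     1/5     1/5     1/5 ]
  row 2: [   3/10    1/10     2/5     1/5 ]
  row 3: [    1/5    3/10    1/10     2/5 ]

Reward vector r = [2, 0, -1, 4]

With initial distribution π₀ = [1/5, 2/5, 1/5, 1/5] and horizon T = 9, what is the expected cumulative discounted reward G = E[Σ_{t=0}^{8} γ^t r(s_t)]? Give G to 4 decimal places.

G = 8.7242

t=0: π = [0.2000, 0.4000, 0.2000, 0.2000], E[r] = 1.0000, γ^t·E[r] = 1.000000, running G = 1.000000
t=1: π = [0.2800, 0.2200, 0.2200, 0.2800], E[r] = 1.4600, γ^t·E[r] = 1.314000, running G = 2.314000
t=2: π = [0.2380, 0.2340, 0.2160, 0.3120], E[r] = 1.5080, γ^t·E[r] = 1.221480, running G = 3.535480
t=3: π = [0.2446, 0.2334, 0.2120, 0.3100], E[r] = 1.5172, γ^t·E[r] = 1.106039, running G = 4.641519
t=4: π = [0.2434, 0.2343, 0.2114, 0.3109], E[r] = 1.5191, γ^t·E[r] = 0.996695, running G = 5.638213
t=5: π = [0.2437, 0.2343, 0.2112, 0.3109], E[r] = 1.5196, γ^t·E[r] = 0.897299, running G = 6.535513
t=6: π = [0.2436, 0.2343, 0.2112, 0.3109], E[r] = 1.5197, γ^t·E[r] = 0.807625, running G = 7.343138
t=7: π = [0.2436, 0.2343, 0.2111, 0.3109], E[r] = 1.5197, γ^t·E[r] = 0.726874, running G = 8.070012
t=8: π = [0.2436, 0.2343, 0.2111, 0.3109], E[r] = 1.5197, γ^t·E[r] = 0.654190, running G = 8.724202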